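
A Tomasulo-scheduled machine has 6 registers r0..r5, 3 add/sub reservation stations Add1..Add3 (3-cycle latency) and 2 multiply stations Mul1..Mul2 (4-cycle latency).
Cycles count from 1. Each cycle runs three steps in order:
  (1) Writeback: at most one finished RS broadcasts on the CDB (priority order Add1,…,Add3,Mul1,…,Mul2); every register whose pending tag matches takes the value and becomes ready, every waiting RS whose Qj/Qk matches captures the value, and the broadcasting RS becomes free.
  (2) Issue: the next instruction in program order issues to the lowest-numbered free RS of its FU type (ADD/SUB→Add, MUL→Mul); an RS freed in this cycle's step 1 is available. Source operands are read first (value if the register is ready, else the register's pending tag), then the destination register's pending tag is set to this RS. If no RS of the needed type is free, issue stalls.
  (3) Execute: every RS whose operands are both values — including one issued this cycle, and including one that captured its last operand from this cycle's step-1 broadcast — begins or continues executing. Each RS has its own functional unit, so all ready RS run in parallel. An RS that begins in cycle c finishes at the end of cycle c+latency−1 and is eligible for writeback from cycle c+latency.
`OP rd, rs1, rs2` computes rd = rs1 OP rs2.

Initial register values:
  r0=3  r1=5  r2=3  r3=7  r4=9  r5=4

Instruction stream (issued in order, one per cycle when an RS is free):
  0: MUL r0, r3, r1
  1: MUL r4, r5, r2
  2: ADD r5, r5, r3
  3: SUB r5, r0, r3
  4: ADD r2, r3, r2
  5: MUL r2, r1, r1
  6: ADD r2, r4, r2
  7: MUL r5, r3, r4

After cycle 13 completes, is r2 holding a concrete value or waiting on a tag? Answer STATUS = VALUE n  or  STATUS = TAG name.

STATUS = VALUE 37

  c1: issue MUL r0<-Mul1  regs: r0:Mul1,r1:5,r2:3,r3:7,r4:9,r5:4
  c2: issue MUL r4<-Mul2  regs: r0:Mul1,r1:5,r2:3,r3:7,r4:Mul2,r5:4
  c3: issue ADD r5<-Add1  regs: r0:Mul1,r1:5,r2:3,r3:7,r4:Mul2,r5:Add1
  c4: issue SUB r5<-Add2  regs: r0:Mul1,r1:5,r2:3,r3:7,r4:Mul2,r5:Add2
  c5: CDB Mul1=35; issue ADD r2<-Add3  regs: r0:35,r1:5,r2:Add3,r3:7,r4:Mul2,r5:Add2
  c6: CDB Add1=11; issue MUL r2<-Mul1  regs: r0:35,r1:5,r2:Mul1,r3:7,r4:Mul2,r5:Add2
  c7: CDB Mul2=12; issue ADD r2<-Add1  regs: r0:35,r1:5,r2:Add1,r3:7,r4:12,r5:Add2
  c8: CDB Add2=28; issue MUL r5<-Mul2  regs: r0:35,r1:5,r2:Add1,r3:7,r4:12,r5:Mul2
  c9: CDB Add3=10  regs: r0:35,r1:5,r2:Add1,r3:7,r4:12,r5:Mul2
  c10: CDB Mul1=25  regs: r0:35,r1:5,r2:Add1,r3:7,r4:12,r5:Mul2
  c11: -  regs: r0:35,r1:5,r2:Add1,r3:7,r4:12,r5:Mul2
  c12: CDB Mul2=84  regs: r0:35,r1:5,r2:Add1,r3:7,r4:12,r5:84
  c13: CDB Add1=37  regs: r0:35,r1:5,r2:37,r3:7,r4:12,r5:84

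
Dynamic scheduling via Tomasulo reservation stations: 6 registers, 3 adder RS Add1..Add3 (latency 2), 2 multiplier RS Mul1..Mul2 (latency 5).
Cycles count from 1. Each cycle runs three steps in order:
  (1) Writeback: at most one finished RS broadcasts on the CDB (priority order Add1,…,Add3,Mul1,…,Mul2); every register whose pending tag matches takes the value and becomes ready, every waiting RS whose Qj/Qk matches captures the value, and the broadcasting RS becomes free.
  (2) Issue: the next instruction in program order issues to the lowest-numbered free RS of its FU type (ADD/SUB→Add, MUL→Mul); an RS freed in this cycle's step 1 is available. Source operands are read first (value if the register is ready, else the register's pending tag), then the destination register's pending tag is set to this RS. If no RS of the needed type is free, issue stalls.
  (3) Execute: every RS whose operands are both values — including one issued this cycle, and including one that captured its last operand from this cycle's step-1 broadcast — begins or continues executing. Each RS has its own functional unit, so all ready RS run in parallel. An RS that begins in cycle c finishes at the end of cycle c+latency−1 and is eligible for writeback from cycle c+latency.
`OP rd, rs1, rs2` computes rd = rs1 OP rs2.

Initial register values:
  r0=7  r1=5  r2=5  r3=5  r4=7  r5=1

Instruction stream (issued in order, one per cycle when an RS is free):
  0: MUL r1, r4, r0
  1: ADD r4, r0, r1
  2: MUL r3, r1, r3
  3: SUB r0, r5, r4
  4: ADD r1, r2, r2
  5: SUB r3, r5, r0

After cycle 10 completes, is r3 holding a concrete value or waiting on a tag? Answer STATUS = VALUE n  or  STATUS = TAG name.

STATUS = TAG Add3

cycle 1: issue MUL r1<-Mul1 // r0:7,r1:Mul1,r2:5,r3:5,r4:7,r5:1
cycle 2: issue ADD r4<-Add1 // r0:7,r1:Mul1,r2:5,r3:5,r4:Add1,r5:1
cycle 3: issue MUL r3<-Mul2 // r0:7,r1:Mul1,r2:5,r3:Mul2,r4:Add1,r5:1
cycle 4: issue SUB r0<-Add2 // r0:Add2,r1:Mul1,r2:5,r3:Mul2,r4:Add1,r5:1
cycle 5: issue ADD r1<-Add3 // r0:Add2,r1:Add3,r2:5,r3:Mul2,r4:Add1,r5:1
cycle 6: CDB Mul1=49; stall // r0:Add2,r1:Add3,r2:5,r3:Mul2,r4:Add1,r5:1
cycle 7: CDB Add3=10; issue SUB r3<-Add3 // r0:Add2,r1:10,r2:5,r3:Add3,r4:Add1,r5:1
cycle 8: CDB Add1=56 // r0:Add2,r1:10,r2:5,r3:Add3,r4:56,r5:1
cycle 9: - // r0:Add2,r1:10,r2:5,r3:Add3,r4:56,r5:1
cycle 10: CDB Add2=-55 // r0:-55,r1:10,r2:5,r3:Add3,r4:56,r5:1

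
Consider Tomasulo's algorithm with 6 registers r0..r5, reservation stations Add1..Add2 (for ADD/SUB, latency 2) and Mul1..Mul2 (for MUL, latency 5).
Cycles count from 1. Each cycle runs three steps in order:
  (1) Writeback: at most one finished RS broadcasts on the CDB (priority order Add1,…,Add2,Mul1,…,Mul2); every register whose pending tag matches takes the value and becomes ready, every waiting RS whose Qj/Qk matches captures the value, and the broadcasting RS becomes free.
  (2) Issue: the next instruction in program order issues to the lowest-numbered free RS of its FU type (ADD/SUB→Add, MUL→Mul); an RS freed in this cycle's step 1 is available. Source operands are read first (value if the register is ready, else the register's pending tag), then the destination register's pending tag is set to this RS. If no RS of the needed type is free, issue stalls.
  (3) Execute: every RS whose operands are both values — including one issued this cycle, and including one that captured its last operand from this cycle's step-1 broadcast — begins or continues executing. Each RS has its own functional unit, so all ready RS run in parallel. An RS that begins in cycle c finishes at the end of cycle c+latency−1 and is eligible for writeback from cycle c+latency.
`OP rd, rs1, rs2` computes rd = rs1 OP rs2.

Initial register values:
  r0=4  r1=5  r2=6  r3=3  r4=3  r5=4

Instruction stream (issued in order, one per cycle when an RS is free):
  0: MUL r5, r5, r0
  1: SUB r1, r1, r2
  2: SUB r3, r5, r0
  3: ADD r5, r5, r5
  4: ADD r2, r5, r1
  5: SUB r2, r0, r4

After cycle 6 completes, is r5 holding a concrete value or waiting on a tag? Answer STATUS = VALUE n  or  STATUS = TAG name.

STATUS = TAG Add1

cycle 1: issue MUL r5<-Mul1 // r0:4,r1:5,r2:6,r3:3,r4:3,r5:Mul1
cycle 2: issue SUB r1<-Add1 // r0:4,r1:Add1,r2:6,r3:3,r4:3,r5:Mul1
cycle 3: issue SUB r3<-Add2 // r0:4,r1:Add1,r2:6,r3:Add2,r4:3,r5:Mul1
cycle 4: CDB Add1=-1; issue ADD r5<-Add1 // r0:4,r1:-1,r2:6,r3:Add2,r4:3,r5:Add1
cycle 5: stall // r0:4,r1:-1,r2:6,r3:Add2,r4:3,r5:Add1
cycle 6: CDB Mul1=16; stall // r0:4,r1:-1,r2:6,r3:Add2,r4:3,r5:Add1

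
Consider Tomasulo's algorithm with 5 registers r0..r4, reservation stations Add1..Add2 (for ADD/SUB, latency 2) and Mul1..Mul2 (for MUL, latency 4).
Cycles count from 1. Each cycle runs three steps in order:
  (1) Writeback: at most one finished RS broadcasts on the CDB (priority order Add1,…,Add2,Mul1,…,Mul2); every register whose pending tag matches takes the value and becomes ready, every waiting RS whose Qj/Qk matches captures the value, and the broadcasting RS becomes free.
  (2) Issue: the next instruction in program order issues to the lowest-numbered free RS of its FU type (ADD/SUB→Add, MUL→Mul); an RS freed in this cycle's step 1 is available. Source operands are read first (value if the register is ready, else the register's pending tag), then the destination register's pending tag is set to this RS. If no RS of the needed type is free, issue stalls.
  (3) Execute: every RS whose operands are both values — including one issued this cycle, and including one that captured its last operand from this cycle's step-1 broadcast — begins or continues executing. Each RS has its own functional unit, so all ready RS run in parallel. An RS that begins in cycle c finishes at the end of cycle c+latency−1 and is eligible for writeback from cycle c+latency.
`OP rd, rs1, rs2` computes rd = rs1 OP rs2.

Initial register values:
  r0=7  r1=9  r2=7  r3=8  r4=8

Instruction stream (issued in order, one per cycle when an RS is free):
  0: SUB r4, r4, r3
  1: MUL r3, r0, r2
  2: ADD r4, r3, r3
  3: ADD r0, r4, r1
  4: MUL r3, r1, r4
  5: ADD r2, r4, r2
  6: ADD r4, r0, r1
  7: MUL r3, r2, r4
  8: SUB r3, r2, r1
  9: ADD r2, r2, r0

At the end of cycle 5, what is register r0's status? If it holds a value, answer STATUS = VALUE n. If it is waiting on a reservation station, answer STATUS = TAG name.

STATUS = TAG Add2

c1: issue SUB r4<-Add1 | r0:7,r1:9,r2:7,r3:8,r4:Add1
c2: issue MUL r3<-Mul1 | r0:7,r1:9,r2:7,r3:Mul1,r4:Add1
c3: CDB Add1=0; issue ADD r4<-Add1 | r0:7,r1:9,r2:7,r3:Mul1,r4:Add1
c4: issue ADD r0<-Add2 | r0:Add2,r1:9,r2:7,r3:Mul1,r4:Add1
c5: issue MUL r3<-Mul2 | r0:Add2,r1:9,r2:7,r3:Mul2,r4:Add1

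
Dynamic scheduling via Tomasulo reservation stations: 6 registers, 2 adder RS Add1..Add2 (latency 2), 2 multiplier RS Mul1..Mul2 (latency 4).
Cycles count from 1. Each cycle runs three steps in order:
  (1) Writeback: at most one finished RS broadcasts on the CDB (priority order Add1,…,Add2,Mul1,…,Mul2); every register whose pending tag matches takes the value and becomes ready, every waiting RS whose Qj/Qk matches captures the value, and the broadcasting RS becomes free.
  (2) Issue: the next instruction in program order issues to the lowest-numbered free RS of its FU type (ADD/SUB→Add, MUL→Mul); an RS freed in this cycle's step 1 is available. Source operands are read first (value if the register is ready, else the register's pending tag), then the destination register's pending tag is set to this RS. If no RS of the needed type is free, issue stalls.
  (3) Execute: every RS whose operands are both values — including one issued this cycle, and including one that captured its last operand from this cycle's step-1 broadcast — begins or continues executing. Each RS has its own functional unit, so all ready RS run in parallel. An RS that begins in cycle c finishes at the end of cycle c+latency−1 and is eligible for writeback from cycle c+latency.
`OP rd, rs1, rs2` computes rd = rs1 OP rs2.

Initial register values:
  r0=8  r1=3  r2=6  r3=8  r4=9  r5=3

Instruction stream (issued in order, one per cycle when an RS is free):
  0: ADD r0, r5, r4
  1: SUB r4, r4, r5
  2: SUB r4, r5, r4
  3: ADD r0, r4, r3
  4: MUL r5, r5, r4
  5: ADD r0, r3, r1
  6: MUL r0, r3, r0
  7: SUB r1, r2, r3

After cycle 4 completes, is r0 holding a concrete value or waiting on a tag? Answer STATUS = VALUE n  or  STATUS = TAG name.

STATUS = TAG Add2

cycle 1: issue ADD r0<-Add1 // r0:Add1,r1:3,r2:6,r3:8,r4:9,r5:3
cycle 2: issue SUB r4<-Add2 // r0:Add1,r1:3,r2:6,r3:8,r4:Add2,r5:3
cycle 3: CDB Add1=12; issue SUB r4<-Add1 // r0:12,r1:3,r2:6,r3:8,r4:Add1,r5:3
cycle 4: CDB Add2=6; issue ADD r0<-Add2 // r0:Add2,r1:3,r2:6,r3:8,r4:Add1,r5:3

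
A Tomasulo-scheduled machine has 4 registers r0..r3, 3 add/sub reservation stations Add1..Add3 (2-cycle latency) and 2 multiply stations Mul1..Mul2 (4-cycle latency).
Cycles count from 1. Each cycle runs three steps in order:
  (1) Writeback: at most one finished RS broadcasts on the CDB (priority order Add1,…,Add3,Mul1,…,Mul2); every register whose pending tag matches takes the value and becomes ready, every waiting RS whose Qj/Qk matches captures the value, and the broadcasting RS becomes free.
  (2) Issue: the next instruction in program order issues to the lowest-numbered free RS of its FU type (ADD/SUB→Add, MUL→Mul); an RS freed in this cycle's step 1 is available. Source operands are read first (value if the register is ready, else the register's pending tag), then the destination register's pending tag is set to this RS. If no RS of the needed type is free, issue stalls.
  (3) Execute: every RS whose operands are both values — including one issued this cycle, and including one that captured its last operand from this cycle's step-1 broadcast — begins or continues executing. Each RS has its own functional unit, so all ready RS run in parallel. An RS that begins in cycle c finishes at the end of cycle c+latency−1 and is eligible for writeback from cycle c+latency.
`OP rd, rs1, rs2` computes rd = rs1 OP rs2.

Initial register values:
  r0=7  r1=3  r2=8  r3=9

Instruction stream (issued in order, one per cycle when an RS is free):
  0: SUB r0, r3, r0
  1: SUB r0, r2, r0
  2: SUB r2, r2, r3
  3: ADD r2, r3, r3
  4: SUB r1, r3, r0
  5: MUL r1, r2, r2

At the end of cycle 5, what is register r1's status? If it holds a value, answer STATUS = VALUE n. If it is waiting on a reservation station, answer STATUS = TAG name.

STATUS = TAG Add1

  c1: issue SUB r0<-Add1  regs: r0:Add1,r1:3,r2:8,r3:9
  c2: issue SUB r0<-Add2  regs: r0:Add2,r1:3,r2:8,r3:9
  c3: CDB Add1=2; issue SUB r2<-Add1  regs: r0:Add2,r1:3,r2:Add1,r3:9
  c4: issue ADD r2<-Add3  regs: r0:Add2,r1:3,r2:Add3,r3:9
  c5: CDB Add1=-1; issue SUB r1<-Add1  regs: r0:Add2,r1:Add1,r2:Add3,r3:9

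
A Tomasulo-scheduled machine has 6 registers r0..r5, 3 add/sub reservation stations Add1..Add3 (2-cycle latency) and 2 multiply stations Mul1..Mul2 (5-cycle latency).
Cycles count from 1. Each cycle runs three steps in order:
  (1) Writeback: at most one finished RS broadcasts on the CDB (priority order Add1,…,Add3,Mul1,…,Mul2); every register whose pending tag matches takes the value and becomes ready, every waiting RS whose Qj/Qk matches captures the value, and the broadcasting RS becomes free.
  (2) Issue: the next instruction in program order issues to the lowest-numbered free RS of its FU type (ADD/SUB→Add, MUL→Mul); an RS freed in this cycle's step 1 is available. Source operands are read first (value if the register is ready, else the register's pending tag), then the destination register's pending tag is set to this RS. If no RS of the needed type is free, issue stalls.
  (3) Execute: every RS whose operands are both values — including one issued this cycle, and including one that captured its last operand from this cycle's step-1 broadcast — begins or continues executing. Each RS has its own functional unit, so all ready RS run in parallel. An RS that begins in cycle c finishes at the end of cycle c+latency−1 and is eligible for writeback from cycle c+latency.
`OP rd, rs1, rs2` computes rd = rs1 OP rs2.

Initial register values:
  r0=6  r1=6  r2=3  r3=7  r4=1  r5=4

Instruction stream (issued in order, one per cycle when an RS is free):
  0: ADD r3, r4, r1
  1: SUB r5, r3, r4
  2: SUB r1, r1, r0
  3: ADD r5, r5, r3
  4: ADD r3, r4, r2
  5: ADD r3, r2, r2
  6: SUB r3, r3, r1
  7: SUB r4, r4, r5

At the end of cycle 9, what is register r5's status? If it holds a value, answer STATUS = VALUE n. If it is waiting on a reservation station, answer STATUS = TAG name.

cycle 1: issue ADD r3<-Add1 // r0:6,r1:6,r2:3,r3:Add1,r4:1,r5:4
cycle 2: issue SUB r5<-Add2 // r0:6,r1:6,r2:3,r3:Add1,r4:1,r5:Add2
cycle 3: CDB Add1=7; issue SUB r1<-Add1 // r0:6,r1:Add1,r2:3,r3:7,r4:1,r5:Add2
cycle 4: issue ADD r5<-Add3 // r0:6,r1:Add1,r2:3,r3:7,r4:1,r5:Add3
cycle 5: CDB Add1=0; issue ADD r3<-Add1 // r0:6,r1:0,r2:3,r3:Add1,r4:1,r5:Add3
cycle 6: CDB Add2=6; issue ADD r3<-Add2 // r0:6,r1:0,r2:3,r3:Add2,r4:1,r5:Add3
cycle 7: CDB Add1=4; issue SUB r3<-Add1 // r0:6,r1:0,r2:3,r3:Add1,r4:1,r5:Add3
cycle 8: CDB Add2=6; issue SUB r4<-Add2 // r0:6,r1:0,r2:3,r3:Add1,r4:Add2,r5:Add3
cycle 9: CDB Add3=13 // r0:6,r1:0,r2:3,r3:Add1,r4:Add2,r5:13

STATUS = VALUE 13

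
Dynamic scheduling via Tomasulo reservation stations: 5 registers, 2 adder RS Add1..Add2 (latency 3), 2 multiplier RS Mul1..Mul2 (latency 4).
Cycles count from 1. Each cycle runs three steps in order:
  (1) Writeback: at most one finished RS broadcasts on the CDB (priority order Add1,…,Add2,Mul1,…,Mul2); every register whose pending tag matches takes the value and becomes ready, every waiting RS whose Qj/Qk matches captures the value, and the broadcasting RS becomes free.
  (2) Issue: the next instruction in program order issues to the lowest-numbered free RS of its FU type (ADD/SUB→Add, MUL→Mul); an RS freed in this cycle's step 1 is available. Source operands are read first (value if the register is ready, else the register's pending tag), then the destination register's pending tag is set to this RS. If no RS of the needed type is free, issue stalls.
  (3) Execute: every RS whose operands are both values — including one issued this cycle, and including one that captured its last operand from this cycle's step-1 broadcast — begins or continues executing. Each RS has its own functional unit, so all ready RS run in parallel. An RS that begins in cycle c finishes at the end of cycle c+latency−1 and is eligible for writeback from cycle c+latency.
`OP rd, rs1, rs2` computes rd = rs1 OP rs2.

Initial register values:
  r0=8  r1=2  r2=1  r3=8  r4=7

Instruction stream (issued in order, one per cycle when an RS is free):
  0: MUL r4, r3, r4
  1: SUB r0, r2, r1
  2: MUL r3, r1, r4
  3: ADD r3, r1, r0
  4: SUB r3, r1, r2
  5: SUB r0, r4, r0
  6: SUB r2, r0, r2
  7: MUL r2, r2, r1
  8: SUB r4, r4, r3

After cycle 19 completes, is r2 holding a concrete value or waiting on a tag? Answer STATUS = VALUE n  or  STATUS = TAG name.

c1: issue MUL r4<-Mul1 | r0:8,r1:2,r2:1,r3:8,r4:Mul1
c2: issue SUB r0<-Add1 | r0:Add1,r1:2,r2:1,r3:8,r4:Mul1
c3: issue MUL r3<-Mul2 | r0:Add1,r1:2,r2:1,r3:Mul2,r4:Mul1
c4: issue ADD r3<-Add2 | r0:Add1,r1:2,r2:1,r3:Add2,r4:Mul1
c5: CDB Add1=-1; issue SUB r3<-Add1 | r0:-1,r1:2,r2:1,r3:Add1,r4:Mul1
c6: CDB Mul1=56; stall | r0:-1,r1:2,r2:1,r3:Add1,r4:56
c7: stall | r0:-1,r1:2,r2:1,r3:Add1,r4:56
c8: CDB Add1=1; issue SUB r0<-Add1 | r0:Add1,r1:2,r2:1,r3:1,r4:56
c9: CDB Add2=1; issue SUB r2<-Add2 | r0:Add1,r1:2,r2:Add2,r3:1,r4:56
c10: CDB Mul2=112; issue MUL r2<-Mul1 | r0:Add1,r1:2,r2:Mul1,r3:1,r4:56
c11: CDB Add1=57; issue SUB r4<-Add1 | r0:57,r1:2,r2:Mul1,r3:1,r4:Add1
c12: - | r0:57,r1:2,r2:Mul1,r3:1,r4:Add1
c13: - | r0:57,r1:2,r2:Mul1,r3:1,r4:Add1
c14: CDB Add1=55 | r0:57,r1:2,r2:Mul1,r3:1,r4:55
c15: CDB Add2=56 | r0:57,r1:2,r2:Mul1,r3:1,r4:55
c16: - | r0:57,r1:2,r2:Mul1,r3:1,r4:55
c17: - | r0:57,r1:2,r2:Mul1,r3:1,r4:55
c18: - | r0:57,r1:2,r2:Mul1,r3:1,r4:55
c19: CDB Mul1=112 | r0:57,r1:2,r2:112,r3:1,r4:55

STATUS = VALUE 112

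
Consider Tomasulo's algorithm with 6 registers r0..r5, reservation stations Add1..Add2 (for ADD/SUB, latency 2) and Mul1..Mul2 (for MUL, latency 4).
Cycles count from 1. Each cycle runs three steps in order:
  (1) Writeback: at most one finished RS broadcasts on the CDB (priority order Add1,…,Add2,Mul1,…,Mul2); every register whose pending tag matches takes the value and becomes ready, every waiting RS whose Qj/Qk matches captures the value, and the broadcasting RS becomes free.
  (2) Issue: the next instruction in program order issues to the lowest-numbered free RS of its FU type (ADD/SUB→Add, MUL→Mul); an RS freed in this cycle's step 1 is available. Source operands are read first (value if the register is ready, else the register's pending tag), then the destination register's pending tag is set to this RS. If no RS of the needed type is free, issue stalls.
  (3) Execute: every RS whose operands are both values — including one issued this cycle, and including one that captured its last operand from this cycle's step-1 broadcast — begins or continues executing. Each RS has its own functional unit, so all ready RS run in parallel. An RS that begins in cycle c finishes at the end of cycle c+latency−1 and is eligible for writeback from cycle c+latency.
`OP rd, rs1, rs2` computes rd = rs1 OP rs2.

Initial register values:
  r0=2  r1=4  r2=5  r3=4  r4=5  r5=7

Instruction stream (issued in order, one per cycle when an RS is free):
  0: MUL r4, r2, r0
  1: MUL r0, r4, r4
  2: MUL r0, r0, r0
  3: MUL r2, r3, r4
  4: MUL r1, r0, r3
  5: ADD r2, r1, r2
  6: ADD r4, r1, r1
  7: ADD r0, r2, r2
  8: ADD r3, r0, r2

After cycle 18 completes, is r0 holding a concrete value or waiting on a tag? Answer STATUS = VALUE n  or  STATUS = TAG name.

  c1: issue MUL r4<-Mul1  regs: r0:2,r1:4,r2:5,r3:4,r4:Mul1,r5:7
  c2: issue MUL r0<-Mul2  regs: r0:Mul2,r1:4,r2:5,r3:4,r4:Mul1,r5:7
  c3: stall  regs: r0:Mul2,r1:4,r2:5,r3:4,r4:Mul1,r5:7
  c4: stall  regs: r0:Mul2,r1:4,r2:5,r3:4,r4:Mul1,r5:7
  c5: CDB Mul1=10; issue MUL r0<-Mul1  regs: r0:Mul1,r1:4,r2:5,r3:4,r4:10,r5:7
  c6: stall  regs: r0:Mul1,r1:4,r2:5,r3:4,r4:10,r5:7
  c7: stall  regs: r0:Mul1,r1:4,r2:5,r3:4,r4:10,r5:7
  c8: stall  regs: r0:Mul1,r1:4,r2:5,r3:4,r4:10,r5:7
  c9: CDB Mul2=100; issue MUL r2<-Mul2  regs: r0:Mul1,r1:4,r2:Mul2,r3:4,r4:10,r5:7
  c10: stall  regs: r0:Mul1,r1:4,r2:Mul2,r3:4,r4:10,r5:7
  c11: stall  regs: r0:Mul1,r1:4,r2:Mul2,r3:4,r4:10,r5:7
  c12: stall  regs: r0:Mul1,r1:4,r2:Mul2,r3:4,r4:10,r5:7
  c13: CDB Mul1=10000; issue MUL r1<-Mul1  regs: r0:10000,r1:Mul1,r2:Mul2,r3:4,r4:10,r5:7
  c14: CDB Mul2=40; issue ADD r2<-Add1  regs: r0:10000,r1:Mul1,r2:Add1,r3:4,r4:10,r5:7
  c15: issue ADD r4<-Add2  regs: r0:10000,r1:Mul1,r2:Add1,r3:4,r4:Add2,r5:7
  c16: stall  regs: r0:10000,r1:Mul1,r2:Add1,r3:4,r4:Add2,r5:7
  c17: CDB Mul1=40000; stall  regs: r0:10000,r1:40000,r2:Add1,r3:4,r4:Add2,r5:7
  c18: stall  regs: r0:10000,r1:40000,r2:Add1,r3:4,r4:Add2,r5:7

STATUS = VALUE 10000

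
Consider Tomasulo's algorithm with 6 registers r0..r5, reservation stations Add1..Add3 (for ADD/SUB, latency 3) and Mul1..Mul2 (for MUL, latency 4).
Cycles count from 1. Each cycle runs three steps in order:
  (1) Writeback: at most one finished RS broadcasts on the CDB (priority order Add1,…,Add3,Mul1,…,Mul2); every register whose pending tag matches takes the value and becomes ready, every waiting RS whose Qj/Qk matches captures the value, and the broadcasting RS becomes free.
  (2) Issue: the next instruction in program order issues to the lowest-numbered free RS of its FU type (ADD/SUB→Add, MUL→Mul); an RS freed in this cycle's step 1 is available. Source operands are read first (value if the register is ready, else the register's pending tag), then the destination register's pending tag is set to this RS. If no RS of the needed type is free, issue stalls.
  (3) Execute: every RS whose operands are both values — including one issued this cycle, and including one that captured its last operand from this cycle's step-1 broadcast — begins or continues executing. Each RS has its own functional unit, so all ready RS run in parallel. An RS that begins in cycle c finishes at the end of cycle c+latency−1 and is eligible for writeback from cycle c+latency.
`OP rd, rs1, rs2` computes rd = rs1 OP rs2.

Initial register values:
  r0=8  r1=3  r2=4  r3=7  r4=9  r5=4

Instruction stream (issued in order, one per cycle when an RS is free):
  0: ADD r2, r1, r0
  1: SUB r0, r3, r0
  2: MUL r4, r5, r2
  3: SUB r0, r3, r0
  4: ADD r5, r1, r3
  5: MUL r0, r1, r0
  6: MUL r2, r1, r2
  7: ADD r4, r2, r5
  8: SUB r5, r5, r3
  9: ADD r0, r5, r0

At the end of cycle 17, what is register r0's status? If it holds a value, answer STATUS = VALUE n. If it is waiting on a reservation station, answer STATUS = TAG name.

STATUS = TAG Add3

  c1: issue ADD r2<-Add1  regs: r0:8,r1:3,r2:Add1,r3:7,r4:9,r5:4
  c2: issue SUB r0<-Add2  regs: r0:Add2,r1:3,r2:Add1,r3:7,r4:9,r5:4
  c3: issue MUL r4<-Mul1  regs: r0:Add2,r1:3,r2:Add1,r3:7,r4:Mul1,r5:4
  c4: CDB Add1=11; issue SUB r0<-Add1  regs: r0:Add1,r1:3,r2:11,r3:7,r4:Mul1,r5:4
  c5: CDB Add2=-1; issue ADD r5<-Add2  regs: r0:Add1,r1:3,r2:11,r3:7,r4:Mul1,r5:Add2
  c6: issue MUL r0<-Mul2  regs: r0:Mul2,r1:3,r2:11,r3:7,r4:Mul1,r5:Add2
  c7: stall  regs: r0:Mul2,r1:3,r2:11,r3:7,r4:Mul1,r5:Add2
  c8: CDB Add1=8; stall  regs: r0:Mul2,r1:3,r2:11,r3:7,r4:Mul1,r5:Add2
  c9: CDB Add2=10; stall  regs: r0:Mul2,r1:3,r2:11,r3:7,r4:Mul1,r5:10
  c10: CDB Mul1=44; issue MUL r2<-Mul1  regs: r0:Mul2,r1:3,r2:Mul1,r3:7,r4:44,r5:10
  c11: issue ADD r4<-Add1  regs: r0:Mul2,r1:3,r2:Mul1,r3:7,r4:Add1,r5:10
  c12: CDB Mul2=24; issue SUB r5<-Add2  regs: r0:24,r1:3,r2:Mul1,r3:7,r4:Add1,r5:Add2
  c13: issue ADD r0<-Add3  regs: r0:Add3,r1:3,r2:Mul1,r3:7,r4:Add1,r5:Add2
  c14: CDB Mul1=33  regs: r0:Add3,r1:3,r2:33,r3:7,r4:Add1,r5:Add2
  c15: CDB Add2=3  regs: r0:Add3,r1:3,r2:33,r3:7,r4:Add1,r5:3
  c16: -  regs: r0:Add3,r1:3,r2:33,r3:7,r4:Add1,r5:3
  c17: CDB Add1=43  regs: r0:Add3,r1:3,r2:33,r3:7,r4:43,r5:3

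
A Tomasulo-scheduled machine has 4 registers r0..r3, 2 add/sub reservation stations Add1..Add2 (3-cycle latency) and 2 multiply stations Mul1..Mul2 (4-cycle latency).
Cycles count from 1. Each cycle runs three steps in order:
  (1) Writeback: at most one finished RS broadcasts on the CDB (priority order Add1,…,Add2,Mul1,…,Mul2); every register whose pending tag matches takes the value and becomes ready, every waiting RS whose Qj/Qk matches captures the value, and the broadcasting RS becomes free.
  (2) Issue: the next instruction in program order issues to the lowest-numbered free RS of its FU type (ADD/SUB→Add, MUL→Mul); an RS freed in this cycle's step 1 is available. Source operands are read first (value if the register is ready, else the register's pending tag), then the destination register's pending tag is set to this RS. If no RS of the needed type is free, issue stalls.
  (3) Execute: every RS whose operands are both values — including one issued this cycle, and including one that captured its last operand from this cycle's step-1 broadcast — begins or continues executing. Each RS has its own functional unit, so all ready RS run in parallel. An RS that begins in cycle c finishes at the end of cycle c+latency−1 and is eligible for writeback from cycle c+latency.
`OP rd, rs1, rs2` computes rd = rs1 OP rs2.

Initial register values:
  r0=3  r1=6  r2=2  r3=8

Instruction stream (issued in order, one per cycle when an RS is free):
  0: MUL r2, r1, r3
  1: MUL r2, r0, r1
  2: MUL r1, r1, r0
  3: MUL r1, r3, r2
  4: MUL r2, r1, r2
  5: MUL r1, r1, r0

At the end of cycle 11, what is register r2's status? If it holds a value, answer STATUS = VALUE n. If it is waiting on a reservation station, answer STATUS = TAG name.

STATUS = TAG Mul1

c1: issue MUL r2<-Mul1 | r0:3,r1:6,r2:Mul1,r3:8
c2: issue MUL r2<-Mul2 | r0:3,r1:6,r2:Mul2,r3:8
c3: stall | r0:3,r1:6,r2:Mul2,r3:8
c4: stall | r0:3,r1:6,r2:Mul2,r3:8
c5: CDB Mul1=48; issue MUL r1<-Mul1 | r0:3,r1:Mul1,r2:Mul2,r3:8
c6: CDB Mul2=18; issue MUL r1<-Mul2 | r0:3,r1:Mul2,r2:18,r3:8
c7: stall | r0:3,r1:Mul2,r2:18,r3:8
c8: stall | r0:3,r1:Mul2,r2:18,r3:8
c9: CDB Mul1=18; issue MUL r2<-Mul1 | r0:3,r1:Mul2,r2:Mul1,r3:8
c10: CDB Mul2=144; issue MUL r1<-Mul2 | r0:3,r1:Mul2,r2:Mul1,r3:8
c11: - | r0:3,r1:Mul2,r2:Mul1,r3:8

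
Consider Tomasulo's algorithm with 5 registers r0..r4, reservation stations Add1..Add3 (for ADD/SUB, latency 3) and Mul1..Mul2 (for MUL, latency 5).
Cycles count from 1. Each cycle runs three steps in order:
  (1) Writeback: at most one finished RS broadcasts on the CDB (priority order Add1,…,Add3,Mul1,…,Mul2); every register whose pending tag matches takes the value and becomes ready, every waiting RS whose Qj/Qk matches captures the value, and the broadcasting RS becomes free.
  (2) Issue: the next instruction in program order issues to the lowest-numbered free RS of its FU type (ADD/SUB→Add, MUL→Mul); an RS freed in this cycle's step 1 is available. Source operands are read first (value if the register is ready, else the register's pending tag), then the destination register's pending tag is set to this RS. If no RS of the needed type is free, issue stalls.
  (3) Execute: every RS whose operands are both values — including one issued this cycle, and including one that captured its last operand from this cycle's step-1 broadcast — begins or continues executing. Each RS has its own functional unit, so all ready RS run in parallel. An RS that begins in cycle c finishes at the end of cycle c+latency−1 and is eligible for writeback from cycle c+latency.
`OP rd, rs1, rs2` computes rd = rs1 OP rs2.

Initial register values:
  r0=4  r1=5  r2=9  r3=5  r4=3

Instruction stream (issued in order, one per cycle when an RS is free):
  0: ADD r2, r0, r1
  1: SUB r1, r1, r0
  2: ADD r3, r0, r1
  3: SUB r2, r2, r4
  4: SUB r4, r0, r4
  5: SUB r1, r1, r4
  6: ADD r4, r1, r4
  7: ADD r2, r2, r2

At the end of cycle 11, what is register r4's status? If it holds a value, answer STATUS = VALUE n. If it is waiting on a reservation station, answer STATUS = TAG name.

STATUS = TAG Add2

c1: issue ADD r2<-Add1 | r0:4,r1:5,r2:Add1,r3:5,r4:3
c2: issue SUB r1<-Add2 | r0:4,r1:Add2,r2:Add1,r3:5,r4:3
c3: issue ADD r3<-Add3 | r0:4,r1:Add2,r2:Add1,r3:Add3,r4:3
c4: CDB Add1=9; issue SUB r2<-Add1 | r0:4,r1:Add2,r2:Add1,r3:Add3,r4:3
c5: CDB Add2=1; issue SUB r4<-Add2 | r0:4,r1:1,r2:Add1,r3:Add3,r4:Add2
c6: stall | r0:4,r1:1,r2:Add1,r3:Add3,r4:Add2
c7: CDB Add1=6; issue SUB r1<-Add1 | r0:4,r1:Add1,r2:6,r3:Add3,r4:Add2
c8: CDB Add2=1; issue ADD r4<-Add2 | r0:4,r1:Add1,r2:6,r3:Add3,r4:Add2
c9: CDB Add3=5; issue ADD r2<-Add3 | r0:4,r1:Add1,r2:Add3,r3:5,r4:Add2
c10: - | r0:4,r1:Add1,r2:Add3,r3:5,r4:Add2
c11: CDB Add1=0 | r0:4,r1:0,r2:Add3,r3:5,r4:Add2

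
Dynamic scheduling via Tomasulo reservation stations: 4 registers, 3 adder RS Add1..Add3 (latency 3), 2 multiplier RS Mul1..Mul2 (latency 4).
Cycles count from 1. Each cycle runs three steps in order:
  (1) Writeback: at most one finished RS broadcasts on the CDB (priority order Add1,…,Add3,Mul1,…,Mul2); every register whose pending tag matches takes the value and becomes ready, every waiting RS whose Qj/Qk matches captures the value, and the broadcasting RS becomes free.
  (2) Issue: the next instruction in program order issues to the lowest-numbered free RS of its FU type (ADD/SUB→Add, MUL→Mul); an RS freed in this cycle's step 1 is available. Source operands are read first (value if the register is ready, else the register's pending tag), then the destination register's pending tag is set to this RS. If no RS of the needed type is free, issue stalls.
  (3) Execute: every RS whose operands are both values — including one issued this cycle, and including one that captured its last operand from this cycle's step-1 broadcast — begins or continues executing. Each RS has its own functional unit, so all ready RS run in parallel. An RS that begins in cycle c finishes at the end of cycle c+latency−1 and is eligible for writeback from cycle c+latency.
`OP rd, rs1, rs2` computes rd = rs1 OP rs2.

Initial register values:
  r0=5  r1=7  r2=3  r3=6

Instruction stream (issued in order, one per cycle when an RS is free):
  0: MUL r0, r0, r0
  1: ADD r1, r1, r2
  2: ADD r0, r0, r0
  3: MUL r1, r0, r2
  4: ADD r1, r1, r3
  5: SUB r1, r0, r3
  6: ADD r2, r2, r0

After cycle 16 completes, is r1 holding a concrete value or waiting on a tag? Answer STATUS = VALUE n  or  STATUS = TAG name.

STATUS = VALUE 44

  c1: issue MUL r0<-Mul1  regs: r0:Mul1,r1:7,r2:3,r3:6
  c2: issue ADD r1<-Add1  regs: r0:Mul1,r1:Add1,r2:3,r3:6
  c3: issue ADD r0<-Add2  regs: r0:Add2,r1:Add1,r2:3,r3:6
  c4: issue MUL r1<-Mul2  regs: r0:Add2,r1:Mul2,r2:3,r3:6
  c5: CDB Add1=10; issue ADD r1<-Add1  regs: r0:Add2,r1:Add1,r2:3,r3:6
  c6: CDB Mul1=25; issue SUB r1<-Add3  regs: r0:Add2,r1:Add3,r2:3,r3:6
  c7: stall  regs: r0:Add2,r1:Add3,r2:3,r3:6
  c8: stall  regs: r0:Add2,r1:Add3,r2:3,r3:6
  c9: CDB Add2=50; issue ADD r2<-Add2  regs: r0:50,r1:Add3,r2:Add2,r3:6
  c10: -  regs: r0:50,r1:Add3,r2:Add2,r3:6
  c11: -  regs: r0:50,r1:Add3,r2:Add2,r3:6
  c12: CDB Add2=53  regs: r0:50,r1:Add3,r2:53,r3:6
  c13: CDB Add3=44  regs: r0:50,r1:44,r2:53,r3:6
  c14: CDB Mul2=150  regs: r0:50,r1:44,r2:53,r3:6
  c15: -  regs: r0:50,r1:44,r2:53,r3:6
  c16: -  regs: r0:50,r1:44,r2:53,r3:6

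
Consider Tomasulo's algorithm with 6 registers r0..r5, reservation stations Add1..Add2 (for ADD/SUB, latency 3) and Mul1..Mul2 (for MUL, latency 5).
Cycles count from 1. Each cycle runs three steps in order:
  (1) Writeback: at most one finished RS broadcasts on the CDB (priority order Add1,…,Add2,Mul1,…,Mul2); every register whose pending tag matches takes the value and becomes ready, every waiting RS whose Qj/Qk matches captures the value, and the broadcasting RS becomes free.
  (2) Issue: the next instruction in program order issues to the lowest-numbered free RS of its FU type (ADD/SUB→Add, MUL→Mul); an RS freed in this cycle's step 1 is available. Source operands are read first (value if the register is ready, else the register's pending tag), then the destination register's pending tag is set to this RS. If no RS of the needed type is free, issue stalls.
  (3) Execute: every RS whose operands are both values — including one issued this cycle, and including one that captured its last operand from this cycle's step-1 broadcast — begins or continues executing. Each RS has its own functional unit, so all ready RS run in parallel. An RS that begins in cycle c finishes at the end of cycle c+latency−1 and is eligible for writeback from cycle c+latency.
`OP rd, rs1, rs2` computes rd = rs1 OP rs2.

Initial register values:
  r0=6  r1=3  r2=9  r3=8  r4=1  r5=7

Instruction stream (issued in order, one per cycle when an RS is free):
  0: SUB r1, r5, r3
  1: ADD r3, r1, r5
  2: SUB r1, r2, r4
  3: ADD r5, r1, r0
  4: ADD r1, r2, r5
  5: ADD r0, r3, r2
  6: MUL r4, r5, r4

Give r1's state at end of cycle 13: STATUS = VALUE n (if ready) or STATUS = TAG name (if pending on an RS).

STATUS = TAG Add2

  c1: issue SUB r1<-Add1  regs: r0:6,r1:Add1,r2:9,r3:8,r4:1,r5:7
  c2: issue ADD r3<-Add2  regs: r0:6,r1:Add1,r2:9,r3:Add2,r4:1,r5:7
  c3: stall  regs: r0:6,r1:Add1,r2:9,r3:Add2,r4:1,r5:7
  c4: CDB Add1=-1; issue SUB r1<-Add1  regs: r0:6,r1:Add1,r2:9,r3:Add2,r4:1,r5:7
  c5: stall  regs: r0:6,r1:Add1,r2:9,r3:Add2,r4:1,r5:7
  c6: stall  regs: r0:6,r1:Add1,r2:9,r3:Add2,r4:1,r5:7
  c7: CDB Add1=8; issue ADD r5<-Add1  regs: r0:6,r1:8,r2:9,r3:Add2,r4:1,r5:Add1
  c8: CDB Add2=6; issue ADD r1<-Add2  regs: r0:6,r1:Add2,r2:9,r3:6,r4:1,r5:Add1
  c9: stall  regs: r0:6,r1:Add2,r2:9,r3:6,r4:1,r5:Add1
  c10: CDB Add1=14; issue ADD r0<-Add1  regs: r0:Add1,r1:Add2,r2:9,r3:6,r4:1,r5:14
  c11: issue MUL r4<-Mul1  regs: r0:Add1,r1:Add2,r2:9,r3:6,r4:Mul1,r5:14
  c12: -  regs: r0:Add1,r1:Add2,r2:9,r3:6,r4:Mul1,r5:14
  c13: CDB Add1=15  regs: r0:15,r1:Add2,r2:9,r3:6,r4:Mul1,r5:14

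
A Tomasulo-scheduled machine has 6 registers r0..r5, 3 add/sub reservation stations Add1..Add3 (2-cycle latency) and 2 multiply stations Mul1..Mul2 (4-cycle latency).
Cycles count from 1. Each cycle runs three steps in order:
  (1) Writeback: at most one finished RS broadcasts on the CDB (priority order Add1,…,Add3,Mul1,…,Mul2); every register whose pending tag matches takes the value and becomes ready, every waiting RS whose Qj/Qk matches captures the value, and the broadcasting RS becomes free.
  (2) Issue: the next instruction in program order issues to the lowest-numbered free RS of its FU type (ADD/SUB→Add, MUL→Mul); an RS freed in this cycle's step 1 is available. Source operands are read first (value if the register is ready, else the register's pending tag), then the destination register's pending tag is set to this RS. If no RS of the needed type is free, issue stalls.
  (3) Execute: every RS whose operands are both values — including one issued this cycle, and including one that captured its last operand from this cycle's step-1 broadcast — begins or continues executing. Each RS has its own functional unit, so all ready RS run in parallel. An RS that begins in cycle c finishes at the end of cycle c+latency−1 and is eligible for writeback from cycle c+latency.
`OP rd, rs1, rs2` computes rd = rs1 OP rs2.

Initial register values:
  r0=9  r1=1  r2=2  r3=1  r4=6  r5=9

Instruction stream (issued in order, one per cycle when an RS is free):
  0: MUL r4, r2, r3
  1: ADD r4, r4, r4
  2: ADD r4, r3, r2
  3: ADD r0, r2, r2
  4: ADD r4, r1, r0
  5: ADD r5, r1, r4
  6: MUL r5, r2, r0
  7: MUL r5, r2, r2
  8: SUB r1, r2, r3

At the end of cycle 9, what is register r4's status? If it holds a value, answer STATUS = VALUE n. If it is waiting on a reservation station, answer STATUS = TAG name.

  c1: issue MUL r4<-Mul1  regs: r0:9,r1:1,r2:2,r3:1,r4:Mul1,r5:9
  c2: issue ADD r4<-Add1  regs: r0:9,r1:1,r2:2,r3:1,r4:Add1,r5:9
  c3: issue ADD r4<-Add2  regs: r0:9,r1:1,r2:2,r3:1,r4:Add2,r5:9
  c4: issue ADD r0<-Add3  regs: r0:Add3,r1:1,r2:2,r3:1,r4:Add2,r5:9
  c5: CDB Add2=3; issue ADD r4<-Add2  regs: r0:Add3,r1:1,r2:2,r3:1,r4:Add2,r5:9
  c6: CDB Add3=4; issue ADD r5<-Add3  regs: r0:4,r1:1,r2:2,r3:1,r4:Add2,r5:Add3
  c7: CDB Mul1=2; issue MUL r5<-Mul1  regs: r0:4,r1:1,r2:2,r3:1,r4:Add2,r5:Mul1
  c8: CDB Add2=5; issue MUL r5<-Mul2  regs: r0:4,r1:1,r2:2,r3:1,r4:5,r5:Mul2
  c9: CDB Add1=4; issue SUB r1<-Add1  regs: r0:4,r1:Add1,r2:2,r3:1,r4:5,r5:Mul2

STATUS = VALUE 5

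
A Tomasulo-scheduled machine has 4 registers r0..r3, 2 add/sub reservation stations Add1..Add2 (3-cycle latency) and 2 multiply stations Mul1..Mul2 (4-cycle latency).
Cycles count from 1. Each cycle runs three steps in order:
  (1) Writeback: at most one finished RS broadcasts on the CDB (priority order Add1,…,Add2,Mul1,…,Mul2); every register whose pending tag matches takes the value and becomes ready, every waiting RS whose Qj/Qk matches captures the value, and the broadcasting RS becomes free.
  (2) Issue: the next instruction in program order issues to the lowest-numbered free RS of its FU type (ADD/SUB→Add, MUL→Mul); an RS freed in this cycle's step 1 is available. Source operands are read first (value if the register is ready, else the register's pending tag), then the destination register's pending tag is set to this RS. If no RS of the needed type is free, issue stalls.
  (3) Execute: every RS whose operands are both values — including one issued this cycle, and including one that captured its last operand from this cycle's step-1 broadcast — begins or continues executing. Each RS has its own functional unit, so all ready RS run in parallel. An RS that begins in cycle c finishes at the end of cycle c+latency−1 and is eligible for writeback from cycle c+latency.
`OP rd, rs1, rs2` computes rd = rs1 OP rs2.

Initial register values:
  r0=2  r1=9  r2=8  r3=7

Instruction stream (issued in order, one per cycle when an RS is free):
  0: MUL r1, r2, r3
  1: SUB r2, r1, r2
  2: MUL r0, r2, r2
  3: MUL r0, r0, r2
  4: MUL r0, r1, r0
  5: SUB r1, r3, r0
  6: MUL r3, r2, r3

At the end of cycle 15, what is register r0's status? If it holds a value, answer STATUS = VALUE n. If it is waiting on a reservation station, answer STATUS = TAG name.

c1: issue MUL r1<-Mul1 | r0:2,r1:Mul1,r2:8,r3:7
c2: issue SUB r2<-Add1 | r0:2,r1:Mul1,r2:Add1,r3:7
c3: issue MUL r0<-Mul2 | r0:Mul2,r1:Mul1,r2:Add1,r3:7
c4: stall | r0:Mul2,r1:Mul1,r2:Add1,r3:7
c5: CDB Mul1=56; issue MUL r0<-Mul1 | r0:Mul1,r1:56,r2:Add1,r3:7
c6: stall | r0:Mul1,r1:56,r2:Add1,r3:7
c7: stall | r0:Mul1,r1:56,r2:Add1,r3:7
c8: CDB Add1=48; stall | r0:Mul1,r1:56,r2:48,r3:7
c9: stall | r0:Mul1,r1:56,r2:48,r3:7
c10: stall | r0:Mul1,r1:56,r2:48,r3:7
c11: stall | r0:Mul1,r1:56,r2:48,r3:7
c12: CDB Mul2=2304; issue MUL r0<-Mul2 | r0:Mul2,r1:56,r2:48,r3:7
c13: issue SUB r1<-Add1 | r0:Mul2,r1:Add1,r2:48,r3:7
c14: stall | r0:Mul2,r1:Add1,r2:48,r3:7
c15: stall | r0:Mul2,r1:Add1,r2:48,r3:7

STATUS = TAG Mul2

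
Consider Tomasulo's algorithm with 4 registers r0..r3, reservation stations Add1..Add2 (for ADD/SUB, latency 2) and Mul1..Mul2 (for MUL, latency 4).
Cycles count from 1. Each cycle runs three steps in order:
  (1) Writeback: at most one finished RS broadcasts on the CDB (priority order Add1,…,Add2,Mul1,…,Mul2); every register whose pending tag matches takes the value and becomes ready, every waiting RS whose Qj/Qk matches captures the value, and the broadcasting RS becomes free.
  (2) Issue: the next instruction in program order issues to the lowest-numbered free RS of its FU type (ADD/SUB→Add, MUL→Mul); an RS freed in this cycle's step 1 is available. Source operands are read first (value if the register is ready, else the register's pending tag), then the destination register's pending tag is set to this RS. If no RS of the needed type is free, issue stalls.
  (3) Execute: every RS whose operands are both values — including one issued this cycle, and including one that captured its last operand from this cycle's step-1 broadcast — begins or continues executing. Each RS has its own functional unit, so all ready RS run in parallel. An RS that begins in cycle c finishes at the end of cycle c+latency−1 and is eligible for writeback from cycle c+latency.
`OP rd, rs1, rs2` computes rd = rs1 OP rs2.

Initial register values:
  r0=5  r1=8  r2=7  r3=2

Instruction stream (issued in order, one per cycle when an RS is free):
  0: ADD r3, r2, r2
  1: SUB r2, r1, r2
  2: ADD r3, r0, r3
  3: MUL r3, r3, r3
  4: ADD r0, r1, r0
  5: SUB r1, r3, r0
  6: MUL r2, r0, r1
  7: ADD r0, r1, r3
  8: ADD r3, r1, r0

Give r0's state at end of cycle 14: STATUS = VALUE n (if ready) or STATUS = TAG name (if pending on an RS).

STATUS = VALUE 709

  c1: issue ADD r3<-Add1  regs: r0:5,r1:8,r2:7,r3:Add1
  c2: issue SUB r2<-Add2  regs: r0:5,r1:8,r2:Add2,r3:Add1
  c3: CDB Add1=14; issue ADD r3<-Add1  regs: r0:5,r1:8,r2:Add2,r3:Add1
  c4: CDB Add2=1; issue MUL r3<-Mul1  regs: r0:5,r1:8,r2:1,r3:Mul1
  c5: CDB Add1=19; issue ADD r0<-Add1  regs: r0:Add1,r1:8,r2:1,r3:Mul1
  c6: issue SUB r1<-Add2  regs: r0:Add1,r1:Add2,r2:1,r3:Mul1
  c7: CDB Add1=13; issue MUL r2<-Mul2  regs: r0:13,r1:Add2,r2:Mul2,r3:Mul1
  c8: issue ADD r0<-Add1  regs: r0:Add1,r1:Add2,r2:Mul2,r3:Mul1
  c9: CDB Mul1=361; stall  regs: r0:Add1,r1:Add2,r2:Mul2,r3:361
  c10: stall  regs: r0:Add1,r1:Add2,r2:Mul2,r3:361
  c11: CDB Add2=348; issue ADD r3<-Add2  regs: r0:Add1,r1:348,r2:Mul2,r3:Add2
  c12: -  regs: r0:Add1,r1:348,r2:Mul2,r3:Add2
  c13: CDB Add1=709  regs: r0:709,r1:348,r2:Mul2,r3:Add2
  c14: -  regs: r0:709,r1:348,r2:Mul2,r3:Add2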